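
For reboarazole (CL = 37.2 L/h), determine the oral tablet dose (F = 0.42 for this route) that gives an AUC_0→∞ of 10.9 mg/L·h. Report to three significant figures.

Dose = 965 mg

Dose = CL × AUC_0→∞ / F
     = 37.2 × 10.9 / 0.42 = 965.429 mg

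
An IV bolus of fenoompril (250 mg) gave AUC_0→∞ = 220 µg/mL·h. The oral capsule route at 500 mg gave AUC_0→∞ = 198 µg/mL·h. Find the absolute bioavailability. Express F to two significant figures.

F = (AUC_ev / D_ev) / (AUC_iv / D_iv)
  = (198/500) / (220/250)
  = 0.396 / 0.88 = 0.4500

F = 0.45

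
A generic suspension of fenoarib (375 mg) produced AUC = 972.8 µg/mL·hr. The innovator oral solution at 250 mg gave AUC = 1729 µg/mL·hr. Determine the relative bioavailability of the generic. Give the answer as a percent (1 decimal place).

F_rel = 37.5%

F_rel = (AUC_test/D_test) / (AUC_ref/D_ref)
      = (972.8/375) / (1729/250)
      = 2.59413 / 6.916 = 0.3751 = 37.51%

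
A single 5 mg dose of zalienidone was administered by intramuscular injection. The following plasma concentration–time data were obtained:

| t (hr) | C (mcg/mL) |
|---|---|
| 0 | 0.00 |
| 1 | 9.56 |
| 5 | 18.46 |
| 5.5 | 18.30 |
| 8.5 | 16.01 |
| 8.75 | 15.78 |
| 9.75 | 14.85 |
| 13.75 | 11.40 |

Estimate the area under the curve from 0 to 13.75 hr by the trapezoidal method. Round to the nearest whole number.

Trapezoidal AUC_0→13.75:
  [0→1]: (0.00+9.56)/2 × 1 = 4.78
  [1→5]: (9.56+18.46)/2 × 4 = 56.04
  [5→5.5]: (18.46+18.30)/2 × 0.5 = 9.19
  [5.5→8.5]: (18.30+16.01)/2 × 3 = 51.465
  [8.5→8.75]: (16.01+15.78)/2 × 0.25 = 3.97375
  [8.75→9.75]: (15.78+14.85)/2 × 1 = 15.315
  [9.75→13.75]: (14.85+11.40)/2 × 4 = 52.5
  Sum = 193.26375 mcg/mL·hr

AUC = 193 mcg/mL·hr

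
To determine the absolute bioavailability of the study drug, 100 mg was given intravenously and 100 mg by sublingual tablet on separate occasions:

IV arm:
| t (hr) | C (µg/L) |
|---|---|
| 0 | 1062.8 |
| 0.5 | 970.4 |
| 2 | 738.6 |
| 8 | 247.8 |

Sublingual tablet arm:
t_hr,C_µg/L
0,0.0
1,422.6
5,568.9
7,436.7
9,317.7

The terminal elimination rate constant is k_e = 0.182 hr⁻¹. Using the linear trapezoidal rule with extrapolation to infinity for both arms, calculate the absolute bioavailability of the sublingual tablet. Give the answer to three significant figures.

Trapezoidal AUC_0→8 (IV):
  [0→0.5]: (1062.8+970.4)/2 × 0.5 = 508.3
  [0.5→2]: (970.4+738.6)/2 × 1.5 = 1281.75
  [2→8]: (738.6+247.8)/2 × 6 = 2959.2
  Sum = 4749.25 µg/L·hr
IV tail: 247.8/0.182 = 1361.538; AUC_iv,0→∞ = 4749.25 + 1361.538 = 6110.788 µg/L·hr
Trapezoidal AUC_0→9 (sublingual tablet):
  [0→1]: (0.0+422.6)/2 × 1 = 211.3
  [1→5]: (422.6+568.9)/2 × 4 = 1983.0
  [5→7]: (568.9+436.7)/2 × 2 = 1005.6
  [7→9]: (436.7+317.7)/2 × 2 = 754.4
  Sum = 3954.3 µg/L·hr
sublingual tablet tail: 317.7/0.182 = 1745.604; AUC_ev,0→∞ = 3954.3 + 1745.604 = 5699.904 µg/L·hr
F = (AUC_ev/D_ev)/(AUC_iv/D_iv) = (5699.904/100)/(6110.788/100) = 56.99904/61.10788 = 0.9328

F = 0.933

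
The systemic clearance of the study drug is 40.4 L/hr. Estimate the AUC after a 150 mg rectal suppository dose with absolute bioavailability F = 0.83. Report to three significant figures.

AUC_0→∞ = F × Dose / CL
        = 0.83 × 150 / 40.4 = 3.08168 mg/L·hr

AUC = 3.08 mg/L·hr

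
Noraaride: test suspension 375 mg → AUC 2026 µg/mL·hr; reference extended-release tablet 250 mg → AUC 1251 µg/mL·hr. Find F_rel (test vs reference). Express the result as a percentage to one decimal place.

F_rel = 108.0%

F_rel = (AUC_test/D_test) / (AUC_ref/D_ref)
      = (2026/375) / (1251/250)
      = 5.40267 / 5.004 = 1.0797 = 107.97%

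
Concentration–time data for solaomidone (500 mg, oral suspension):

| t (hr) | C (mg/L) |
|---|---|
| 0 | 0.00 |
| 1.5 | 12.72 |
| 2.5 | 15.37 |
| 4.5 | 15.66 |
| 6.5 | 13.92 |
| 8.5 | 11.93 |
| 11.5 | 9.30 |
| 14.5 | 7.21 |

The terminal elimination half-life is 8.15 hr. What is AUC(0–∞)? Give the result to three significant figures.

Trapezoidal AUC_0→14.5:
  [0→1.5]: (0.00+12.72)/2 × 1.5 = 9.54
  [1.5→2.5]: (12.72+15.37)/2 × 1 = 14.045
  [2.5→4.5]: (15.37+15.66)/2 × 2 = 31.03
  [4.5→6.5]: (15.66+13.92)/2 × 2 = 29.58
  [6.5→8.5]: (13.92+11.93)/2 × 2 = 25.85
  [8.5→11.5]: (11.93+9.30)/2 × 3 = 31.845
  [11.5→14.5]: (9.30+7.21)/2 × 3 = 24.765
  Sum = 166.655 mg/L·hr
k_e = ln2 / t½ = 0.693147 / 8.15 = 0.0850 hr^-1
Extrapolated tail: C_last / k_e = 7.21 / 0.085 = 84.824
AUC_0→∞ = 166.655 + 84.824 = 251.479 mg/L·hr

AUC = 251 mg/L·hr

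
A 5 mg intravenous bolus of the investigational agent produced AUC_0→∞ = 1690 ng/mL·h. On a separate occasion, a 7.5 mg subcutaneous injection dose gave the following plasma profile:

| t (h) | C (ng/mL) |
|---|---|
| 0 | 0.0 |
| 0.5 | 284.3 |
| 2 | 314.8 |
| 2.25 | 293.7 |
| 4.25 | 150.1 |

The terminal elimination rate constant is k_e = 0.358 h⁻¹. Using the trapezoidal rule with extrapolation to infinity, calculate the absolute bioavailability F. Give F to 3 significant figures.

F = 0.576

Trapezoidal AUC_0→4.25 (subcutaneous injection):
  [0→0.5]: (0.0+284.3)/2 × 0.5 = 71.075
  [0.5→2]: (284.3+314.8)/2 × 1.5 = 449.325
  [2→2.25]: (314.8+293.7)/2 × 0.25 = 76.0625
  [2.25→4.25]: (293.7+150.1)/2 × 2 = 443.8
  Sum = 1040.2625 ng/mL·h
Tail: C_last/k_e = 150.1/0.358 = 419.274
AUC_0→∞ (subcutaneous injection) = 1040.2625 + 419.274 = 1459.5365 ng/mL·h
F = (AUC_ev/D_ev)/(AUC_iv/D_iv) = (1459.5365/7.5)/(1690/5) = 194.605/338 = 0.5758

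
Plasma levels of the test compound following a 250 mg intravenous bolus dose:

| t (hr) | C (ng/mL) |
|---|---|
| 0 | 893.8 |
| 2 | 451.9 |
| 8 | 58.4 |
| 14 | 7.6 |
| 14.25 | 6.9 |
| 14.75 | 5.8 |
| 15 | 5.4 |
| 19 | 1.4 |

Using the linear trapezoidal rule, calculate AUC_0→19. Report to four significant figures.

Trapezoidal AUC_0→19:
  [0→2]: (893.8+451.9)/2 × 2 = 1345.7
  [2→8]: (451.9+58.4)/2 × 6 = 1530.9
  [8→14]: (58.4+7.6)/2 × 6 = 198.0
  [14→14.25]: (7.6+6.9)/2 × 0.25 = 1.8125
  [14.25→14.75]: (6.9+5.8)/2 × 0.5 = 3.175
  [14.75→15]: (5.8+5.4)/2 × 0.25 = 1.4
  [15→19]: (5.4+1.4)/2 × 4 = 13.6
  Sum = 3094.5875 ng/mL·hr

AUC = 3095 ng/mL·hr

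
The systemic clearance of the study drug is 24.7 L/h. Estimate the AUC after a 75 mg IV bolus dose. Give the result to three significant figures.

AUC = 3.04 mg/L·h

AUC_0→∞ = Dose_iv / CL
        = 75 / 24.7 = 3.03644 mg/L·h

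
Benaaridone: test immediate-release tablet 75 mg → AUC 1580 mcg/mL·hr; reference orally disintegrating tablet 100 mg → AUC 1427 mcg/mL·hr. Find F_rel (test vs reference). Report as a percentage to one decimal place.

F_rel = 147.6%

F_rel = (AUC_test/D_test) / (AUC_ref/D_ref)
      = (1580/75) / (1427/100)
      = 21.0667 / 14.27 = 1.4763 = 147.63%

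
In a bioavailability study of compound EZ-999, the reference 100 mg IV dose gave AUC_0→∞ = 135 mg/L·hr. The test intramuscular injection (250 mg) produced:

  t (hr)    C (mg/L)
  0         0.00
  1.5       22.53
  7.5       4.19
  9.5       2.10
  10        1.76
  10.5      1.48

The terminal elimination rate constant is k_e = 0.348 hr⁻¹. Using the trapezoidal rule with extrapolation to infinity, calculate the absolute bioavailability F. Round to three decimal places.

Trapezoidal AUC_0→10.5 (intramuscular injection):
  [0→1.5]: (0.00+22.53)/2 × 1.5 = 16.8975
  [1.5→7.5]: (22.53+4.19)/2 × 6 = 80.16
  [7.5→9.5]: (4.19+2.10)/2 × 2 = 6.29
  [9.5→10]: (2.10+1.76)/2 × 0.5 = 0.965
  [10→10.5]: (1.76+1.48)/2 × 0.5 = 0.81
  Sum = 105.1225 mg/L·hr
Tail: C_last/k_e = 1.48/0.348 = 4.253
AUC_0→∞ (intramuscular injection) = 105.1225 + 4.253 = 109.3755 mg/L·hr
F = (AUC_ev/D_ev)/(AUC_iv/D_iv) = (109.3755/250)/(135/100) = 0.437502/1.35 = 0.3241

F = 0.324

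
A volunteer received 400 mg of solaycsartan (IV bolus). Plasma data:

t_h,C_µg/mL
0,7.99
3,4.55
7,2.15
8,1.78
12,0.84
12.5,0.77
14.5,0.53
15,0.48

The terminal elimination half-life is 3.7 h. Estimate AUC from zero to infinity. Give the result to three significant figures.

Trapezoidal AUC_0→15:
  [0→3]: (7.99+4.55)/2 × 3 = 18.81
  [3→7]: (4.55+2.15)/2 × 4 = 13.4
  [7→8]: (2.15+1.78)/2 × 1 = 1.965
  [8→12]: (1.78+0.84)/2 × 4 = 5.24
  [12→12.5]: (0.84+0.77)/2 × 0.5 = 0.4025
  [12.5→14.5]: (0.77+0.53)/2 × 2 = 1.3
  [14.5→15]: (0.53+0.48)/2 × 0.5 = 0.2525
  Sum = 41.37 µg/mL·h
k_e = ln2 / t½ = 0.693147 / 3.7 = 0.1873 h^-1
Extrapolated tail: C_last / k_e = 0.48 / 0.1873 = 2.563
AUC_0→∞ = 41.37 + 2.563 = 43.933 µg/mL·h

AUC = 43.9 µg/mL·h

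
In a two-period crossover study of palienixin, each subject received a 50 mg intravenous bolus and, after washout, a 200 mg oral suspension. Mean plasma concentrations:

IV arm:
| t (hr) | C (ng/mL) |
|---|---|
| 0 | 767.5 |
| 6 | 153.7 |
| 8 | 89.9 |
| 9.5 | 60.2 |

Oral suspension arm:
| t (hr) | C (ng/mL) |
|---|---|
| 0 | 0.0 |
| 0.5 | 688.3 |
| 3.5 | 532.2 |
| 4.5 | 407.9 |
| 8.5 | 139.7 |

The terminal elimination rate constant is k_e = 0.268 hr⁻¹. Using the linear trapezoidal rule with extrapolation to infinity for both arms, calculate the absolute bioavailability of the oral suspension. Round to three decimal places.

Trapezoidal AUC_0→9.5 (IV):
  [0→6]: (767.5+153.7)/2 × 6 = 2763.6
  [6→8]: (153.7+89.9)/2 × 2 = 243.6
  [8→9.5]: (89.9+60.2)/2 × 1.5 = 112.575
  Sum = 3119.775 ng/mL·hr
IV tail: 60.2/0.268 = 224.627; AUC_iv,0→∞ = 3119.775 + 224.627 = 3344.402 ng/mL·hr
Trapezoidal AUC_0→8.5 (oral suspension):
  [0→0.5]: (0.0+688.3)/2 × 0.5 = 172.075
  [0.5→3.5]: (688.3+532.2)/2 × 3 = 1830.75
  [3.5→4.5]: (532.2+407.9)/2 × 1 = 470.05
  [4.5→8.5]: (407.9+139.7)/2 × 4 = 1095.2
  Sum = 3568.075 ng/mL·hr
oral suspension tail: 139.7/0.268 = 521.269; AUC_ev,0→∞ = 3568.075 + 521.269 = 4089.344 ng/mL·hr
F = (AUC_ev/D_ev)/(AUC_iv/D_iv) = (4089.344/200)/(3344.402/50) = 20.44672/66.88804 = 0.3057

F = 0.306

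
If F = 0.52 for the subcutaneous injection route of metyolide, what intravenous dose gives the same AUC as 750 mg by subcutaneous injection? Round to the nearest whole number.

Systemic exposure from an extravascular dose = F × D_ev, so the equivalent IV dose is F × D_ev.
D_iv = F × D_ev = 0.52 × 750 = 390 mg

D_iv = 390 mg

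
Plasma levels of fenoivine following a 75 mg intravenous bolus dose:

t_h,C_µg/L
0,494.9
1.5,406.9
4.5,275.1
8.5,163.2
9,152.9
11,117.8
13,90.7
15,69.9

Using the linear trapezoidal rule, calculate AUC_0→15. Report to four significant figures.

AUC = 3295 µg/L·h

Trapezoidal AUC_0→15:
  [0→1.5]: (494.9+406.9)/2 × 1.5 = 676.35
  [1.5→4.5]: (406.9+275.1)/2 × 3 = 1023.0
  [4.5→8.5]: (275.1+163.2)/2 × 4 = 876.6
  [8.5→9]: (163.2+152.9)/2 × 0.5 = 79.025
  [9→11]: (152.9+117.8)/2 × 2 = 270.7
  [11→13]: (117.8+90.7)/2 × 2 = 208.5
  [13→15]: (90.7+69.9)/2 × 2 = 160.6
  Sum = 3294.775 µg/L·h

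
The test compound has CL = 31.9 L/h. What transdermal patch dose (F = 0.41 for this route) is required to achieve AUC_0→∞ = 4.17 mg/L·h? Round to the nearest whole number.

Dose = 324 mg

Dose = CL × AUC_0→∞ / F
     = 31.9 × 4.17 / 0.41 = 324.446 mg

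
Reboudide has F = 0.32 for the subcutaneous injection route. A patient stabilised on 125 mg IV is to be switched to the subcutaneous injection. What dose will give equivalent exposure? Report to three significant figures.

For equal systemic exposure: F × D_ev = D_iv
D_ev = D_iv / F = 125 / 0.32 = 390.625 mg

D_subcutaneous = 391 mg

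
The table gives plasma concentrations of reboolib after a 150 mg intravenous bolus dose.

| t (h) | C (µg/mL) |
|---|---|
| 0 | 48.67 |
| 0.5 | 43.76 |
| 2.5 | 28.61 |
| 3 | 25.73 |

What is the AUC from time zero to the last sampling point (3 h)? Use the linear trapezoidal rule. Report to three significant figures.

AUC = 109 µg/mL·h

Trapezoidal AUC_0→3:
  [0→0.5]: (48.67+43.76)/2 × 0.5 = 23.1075
  [0.5→2.5]: (43.76+28.61)/2 × 2 = 72.37
  [2.5→3]: (28.61+25.73)/2 × 0.5 = 13.585
  Sum = 109.0625 µg/mL·h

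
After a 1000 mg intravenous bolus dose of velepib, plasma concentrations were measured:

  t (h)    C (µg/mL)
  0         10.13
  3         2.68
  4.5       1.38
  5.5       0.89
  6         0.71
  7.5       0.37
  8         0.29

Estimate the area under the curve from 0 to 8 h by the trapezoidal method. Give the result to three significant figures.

Trapezoidal AUC_0→8:
  [0→3]: (10.13+2.68)/2 × 3 = 19.215
  [3→4.5]: (2.68+1.38)/2 × 1.5 = 3.045
  [4.5→5.5]: (1.38+0.89)/2 × 1 = 1.135
  [5.5→6]: (0.89+0.71)/2 × 0.5 = 0.4
  [6→7.5]: (0.71+0.37)/2 × 1.5 = 0.81
  [7.5→8]: (0.37+0.29)/2 × 0.5 = 0.165
  Sum = 24.77 µg/mL·h

AUC = 24.8 µg/mL·h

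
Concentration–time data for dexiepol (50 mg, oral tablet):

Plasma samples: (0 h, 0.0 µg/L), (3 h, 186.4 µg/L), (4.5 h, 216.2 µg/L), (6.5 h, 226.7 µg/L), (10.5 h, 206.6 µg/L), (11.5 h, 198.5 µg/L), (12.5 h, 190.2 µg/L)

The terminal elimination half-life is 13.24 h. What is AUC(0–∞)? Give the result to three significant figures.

Trapezoidal AUC_0→12.5:
  [0→3]: (0.0+186.4)/2 × 3 = 279.6
  [3→4.5]: (186.4+216.2)/2 × 1.5 = 301.95
  [4.5→6.5]: (216.2+226.7)/2 × 2 = 442.9
  [6.5→10.5]: (226.7+206.6)/2 × 4 = 866.6
  [10.5→11.5]: (206.6+198.5)/2 × 1 = 202.55
  [11.5→12.5]: (198.5+190.2)/2 × 1 = 194.35
  Sum = 2287.95 µg/L·h
k_e = ln2 / t½ = 0.693147 / 13.24 = 0.0524 h^-1
Extrapolated tail: C_last / k_e = 190.2 / 0.0524 = 3629.771
AUC_0→∞ = 2287.95 + 3629.771 = 5917.721 µg/L·h

AUC = 5920 µg/L·h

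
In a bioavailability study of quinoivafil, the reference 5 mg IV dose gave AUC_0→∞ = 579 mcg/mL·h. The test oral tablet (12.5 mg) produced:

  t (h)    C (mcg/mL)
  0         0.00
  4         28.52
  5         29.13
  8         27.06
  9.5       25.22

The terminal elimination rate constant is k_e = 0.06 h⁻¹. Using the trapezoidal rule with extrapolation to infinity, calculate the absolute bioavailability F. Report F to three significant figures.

Trapezoidal AUC_0→9.5 (oral tablet):
  [0→4]: (0.00+28.52)/2 × 4 = 57.04
  [4→5]: (28.52+29.13)/2 × 1 = 28.825
  [5→8]: (29.13+27.06)/2 × 3 = 84.285
  [8→9.5]: (27.06+25.22)/2 × 1.5 = 39.21
  Sum = 209.36 mcg/mL·h
Tail: C_last/k_e = 25.22/0.06 = 420.333
AUC_0→∞ (oral tablet) = 209.36 + 420.333 = 629.693 mcg/mL·h
F = (AUC_ev/D_ev)/(AUC_iv/D_iv) = (629.693/12.5)/(579/5) = 50.37544/115.8 = 0.4350

F = 0.435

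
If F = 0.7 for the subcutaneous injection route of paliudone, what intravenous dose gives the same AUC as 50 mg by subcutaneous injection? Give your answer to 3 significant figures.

Systemic exposure from an extravascular dose = F × D_ev, so the equivalent IV dose is F × D_ev.
D_iv = F × D_ev = 0.7 × 50 = 35 mg

D_iv = 35.0 mg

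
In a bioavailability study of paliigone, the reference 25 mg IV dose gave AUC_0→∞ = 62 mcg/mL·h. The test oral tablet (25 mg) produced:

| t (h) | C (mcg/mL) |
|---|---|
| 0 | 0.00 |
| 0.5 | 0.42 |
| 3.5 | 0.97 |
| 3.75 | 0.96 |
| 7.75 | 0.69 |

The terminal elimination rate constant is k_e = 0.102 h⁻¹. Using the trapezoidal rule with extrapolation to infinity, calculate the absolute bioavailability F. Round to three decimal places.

Trapezoidal AUC_0→7.75 (oral tablet):
  [0→0.5]: (0.00+0.42)/2 × 0.5 = 0.105
  [0.5→3.5]: (0.42+0.97)/2 × 3 = 2.085
  [3.5→3.75]: (0.97+0.96)/2 × 0.25 = 0.24125
  [3.75→7.75]: (0.96+0.69)/2 × 4 = 3.3
  Sum = 5.73125 mcg/mL·h
Tail: C_last/k_e = 0.69/0.102 = 6.765
AUC_0→∞ (oral tablet) = 5.73125 + 6.765 = 12.49625 mcg/mL·h
F = (AUC_ev/D_ev)/(AUC_iv/D_iv) = (12.49625/25)/(62/25) = 0.49985/2.48 = 0.2016

F = 0.202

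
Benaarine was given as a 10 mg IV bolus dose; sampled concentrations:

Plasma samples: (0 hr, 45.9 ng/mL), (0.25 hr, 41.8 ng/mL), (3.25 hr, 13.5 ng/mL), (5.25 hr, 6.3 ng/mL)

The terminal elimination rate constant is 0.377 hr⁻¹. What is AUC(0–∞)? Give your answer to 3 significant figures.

Trapezoidal AUC_0→5.25:
  [0→0.25]: (45.9+41.8)/2 × 0.25 = 10.9625
  [0.25→3.25]: (41.8+13.5)/2 × 3 = 82.95
  [3.25→5.25]: (13.5+6.3)/2 × 2 = 19.8
  Sum = 113.7125 ng/mL·hr
Extrapolated tail: C_last / k_e = 6.3 / 0.377 = 16.711
AUC_0→∞ = 113.7125 + 16.711 = 130.4235 ng/mL·hr

AUC = 130 ng/mL·hr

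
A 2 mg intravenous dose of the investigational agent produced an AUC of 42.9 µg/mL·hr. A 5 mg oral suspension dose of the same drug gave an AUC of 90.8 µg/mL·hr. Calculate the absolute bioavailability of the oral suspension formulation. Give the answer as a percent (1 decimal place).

F = 84.7%

F = (AUC_ev / D_ev) / (AUC_iv / D_iv)
  = (90.8/5) / (42.9/2)
  = 18.16 / 21.45 = 0.8466
  = 84.66%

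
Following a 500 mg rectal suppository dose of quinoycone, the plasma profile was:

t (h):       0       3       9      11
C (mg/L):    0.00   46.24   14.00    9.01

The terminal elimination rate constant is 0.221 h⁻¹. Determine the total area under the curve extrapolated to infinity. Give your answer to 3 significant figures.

Trapezoidal AUC_0→11:
  [0→3]: (0.00+46.24)/2 × 3 = 69.36
  [3→9]: (46.24+14.00)/2 × 6 = 180.72
  [9→11]: (14.00+9.01)/2 × 2 = 23.01
  Sum = 273.09 mg/L·h
Extrapolated tail: C_last / k_e = 9.01 / 0.221 = 40.769
AUC_0→∞ = 273.09 + 40.769 = 313.859 mg/L·h

AUC = 314 mg/L·h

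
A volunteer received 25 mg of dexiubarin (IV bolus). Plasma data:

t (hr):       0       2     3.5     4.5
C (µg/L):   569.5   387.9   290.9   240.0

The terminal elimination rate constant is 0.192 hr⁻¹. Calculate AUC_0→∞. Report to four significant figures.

AUC = 2982 µg/L·hr

Trapezoidal AUC_0→4.5:
  [0→2]: (569.5+387.9)/2 × 2 = 957.4
  [2→3.5]: (387.9+290.9)/2 × 1.5 = 509.1
  [3.5→4.5]: (290.9+240.0)/2 × 1 = 265.45
  Sum = 1731.95 µg/L·hr
Extrapolated tail: C_last / k_e = 240.0 / 0.192 = 1250.000
AUC_0→∞ = 1731.95 + 1250.000 = 2981.95 µg/L·hr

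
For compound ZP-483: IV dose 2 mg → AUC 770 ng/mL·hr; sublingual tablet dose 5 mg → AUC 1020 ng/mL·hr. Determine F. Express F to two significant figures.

F = 0.53

F = (AUC_ev / D_ev) / (AUC_iv / D_iv)
  = (1020/5) / (770/2)
  = 204 / 385 = 0.5299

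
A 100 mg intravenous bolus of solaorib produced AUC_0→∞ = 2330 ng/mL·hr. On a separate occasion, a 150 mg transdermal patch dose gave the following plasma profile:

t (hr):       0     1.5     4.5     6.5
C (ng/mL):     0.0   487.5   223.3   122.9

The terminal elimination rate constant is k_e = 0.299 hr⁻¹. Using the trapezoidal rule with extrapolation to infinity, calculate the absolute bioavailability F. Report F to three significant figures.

F = 0.626

Trapezoidal AUC_0→6.5 (transdermal patch):
  [0→1.5]: (0.0+487.5)/2 × 1.5 = 365.625
  [1.5→4.5]: (487.5+223.3)/2 × 3 = 1066.2
  [4.5→6.5]: (223.3+122.9)/2 × 2 = 346.2
  Sum = 1778.025 ng/mL·hr
Tail: C_last/k_e = 122.9/0.299 = 411.037
AUC_0→∞ (transdermal patch) = 1778.025 + 411.037 = 2189.062 ng/mL·hr
F = (AUC_ev/D_ev)/(AUC_iv/D_iv) = (2189.062/150)/(2330/100) = 14.5937/23.3 = 0.6263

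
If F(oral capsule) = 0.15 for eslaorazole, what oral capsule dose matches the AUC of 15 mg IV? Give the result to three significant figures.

D_oral = 100 mg

For equal systemic exposure: F × D_ev = D_iv
D_ev = D_iv / F = 15 / 0.15 = 100 mg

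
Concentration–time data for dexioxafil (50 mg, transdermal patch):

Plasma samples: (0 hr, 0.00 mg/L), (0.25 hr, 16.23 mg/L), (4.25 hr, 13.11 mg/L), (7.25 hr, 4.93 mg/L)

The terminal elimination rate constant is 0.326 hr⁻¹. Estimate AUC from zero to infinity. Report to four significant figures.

AUC = 102.9 mg/L·hr

Trapezoidal AUC_0→7.25:
  [0→0.25]: (0.00+16.23)/2 × 0.25 = 2.02875
  [0.25→4.25]: (16.23+13.11)/2 × 4 = 58.68
  [4.25→7.25]: (13.11+4.93)/2 × 3 = 27.06
  Sum = 87.76875 mg/L·hr
Extrapolated tail: C_last / k_e = 4.93 / 0.326 = 15.123
AUC_0→∞ = 87.76875 + 15.123 = 102.89175 mg/L·hr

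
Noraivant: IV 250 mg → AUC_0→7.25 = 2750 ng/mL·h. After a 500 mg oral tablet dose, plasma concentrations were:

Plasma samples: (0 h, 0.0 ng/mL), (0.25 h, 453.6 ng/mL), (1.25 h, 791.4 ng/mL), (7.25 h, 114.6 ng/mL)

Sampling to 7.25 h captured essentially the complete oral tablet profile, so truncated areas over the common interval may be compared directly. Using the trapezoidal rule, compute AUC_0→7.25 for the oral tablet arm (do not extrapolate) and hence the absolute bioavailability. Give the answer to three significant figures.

F = 0.618

Trapezoidal AUC_0→7.25 (oral tablet):
  [0→0.25]: (0.0+453.6)/2 × 0.25 = 56.7
  [0.25→1.25]: (453.6+791.4)/2 × 1 = 622.5
  [1.25→7.25]: (791.4+114.6)/2 × 6 = 2718.0
  Sum = 3397.2 ng/mL·h
F = (AUC_ev/D_ev)/(AUC_iv/D_iv) = (3397.2/500)/(2750/250) = 6.7944/11 = 0.6177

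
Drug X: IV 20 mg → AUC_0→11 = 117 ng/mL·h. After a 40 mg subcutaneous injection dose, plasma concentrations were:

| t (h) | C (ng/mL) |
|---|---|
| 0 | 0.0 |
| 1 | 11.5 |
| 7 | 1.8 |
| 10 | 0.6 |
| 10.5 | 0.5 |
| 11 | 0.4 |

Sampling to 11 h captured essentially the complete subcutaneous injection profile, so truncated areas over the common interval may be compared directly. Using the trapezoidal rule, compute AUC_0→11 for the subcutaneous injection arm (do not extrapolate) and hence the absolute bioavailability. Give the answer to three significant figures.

Trapezoidal AUC_0→11 (subcutaneous injection):
  [0→1]: (0.0+11.5)/2 × 1 = 5.75
  [1→7]: (11.5+1.8)/2 × 6 = 39.9
  [7→10]: (1.8+0.6)/2 × 3 = 3.6
  [10→10.5]: (0.6+0.5)/2 × 0.5 = 0.275
  [10.5→11]: (0.5+0.4)/2 × 0.5 = 0.225
  Sum = 49.75 ng/mL·h
F = (AUC_ev/D_ev)/(AUC_iv/D_iv) = (49.75/40)/(117/20) = 1.24375/5.85 = 0.2126

F = 0.213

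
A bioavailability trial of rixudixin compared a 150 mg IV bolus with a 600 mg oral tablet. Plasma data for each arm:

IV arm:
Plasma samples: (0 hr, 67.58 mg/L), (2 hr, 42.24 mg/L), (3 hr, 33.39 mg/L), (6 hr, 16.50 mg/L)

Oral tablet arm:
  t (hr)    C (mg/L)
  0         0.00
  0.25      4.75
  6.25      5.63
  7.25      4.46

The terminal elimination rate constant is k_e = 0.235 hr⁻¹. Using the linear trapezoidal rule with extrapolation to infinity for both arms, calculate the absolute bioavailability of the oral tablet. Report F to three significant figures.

Trapezoidal AUC_0→6 (IV):
  [0→2]: (67.58+42.24)/2 × 2 = 109.82
  [2→3]: (42.24+33.39)/2 × 1 = 37.815
  [3→6]: (33.39+16.50)/2 × 3 = 74.835
  Sum = 222.47 mg/L·hr
IV tail: 16.50/0.235 = 70.213; AUC_iv,0→∞ = 222.47 + 70.213 = 292.683 mg/L·hr
Trapezoidal AUC_0→7.25 (oral tablet):
  [0→0.25]: (0.00+4.75)/2 × 0.25 = 0.59375
  [0.25→6.25]: (4.75+5.63)/2 × 6 = 31.14
  [6.25→7.25]: (5.63+4.46)/2 × 1 = 5.045
  Sum = 36.77875 mg/L·hr
oral tablet tail: 4.46/0.235 = 18.979; AUC_ev,0→∞ = 36.77875 + 18.979 = 55.75775 mg/L·hr
F = (AUC_ev/D_ev)/(AUC_iv/D_iv) = (55.75775/600)/(292.683/150) = 0.0929296/1.95122 = 0.0476

F = 0.0476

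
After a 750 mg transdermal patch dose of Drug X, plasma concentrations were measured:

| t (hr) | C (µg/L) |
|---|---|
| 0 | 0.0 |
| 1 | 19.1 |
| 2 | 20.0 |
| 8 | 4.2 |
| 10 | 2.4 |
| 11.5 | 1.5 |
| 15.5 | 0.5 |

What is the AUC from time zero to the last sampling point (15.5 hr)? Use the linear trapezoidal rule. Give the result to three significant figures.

Trapezoidal AUC_0→15.5:
  [0→1]: (0.0+19.1)/2 × 1 = 9.55
  [1→2]: (19.1+20.0)/2 × 1 = 19.55
  [2→8]: (20.0+4.2)/2 × 6 = 72.6
  [8→10]: (4.2+2.4)/2 × 2 = 6.6
  [10→11.5]: (2.4+1.5)/2 × 1.5 = 2.925
  [11.5→15.5]: (1.5+0.5)/2 × 4 = 4.0
  Sum = 115.225 µg/L·hr

AUC = 115 µg/L·hr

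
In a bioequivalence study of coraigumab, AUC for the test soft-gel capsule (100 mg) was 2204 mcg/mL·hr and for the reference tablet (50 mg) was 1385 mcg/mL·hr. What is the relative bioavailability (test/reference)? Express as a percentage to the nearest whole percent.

F_rel = 80%

F_rel = (AUC_test/D_test) / (AUC_ref/D_ref)
      = (2204/100) / (1385/50)
      = 22.04 / 27.7 = 0.7957 = 79.57%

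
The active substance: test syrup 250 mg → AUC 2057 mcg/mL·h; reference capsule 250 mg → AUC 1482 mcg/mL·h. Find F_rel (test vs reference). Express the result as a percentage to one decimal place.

F_rel = 138.8%

F_rel = (AUC_test/D_test) / (AUC_ref/D_ref)
      = (2057/250) / (1482/250)
      = 8.228 / 5.928 = 1.3880 = 138.80%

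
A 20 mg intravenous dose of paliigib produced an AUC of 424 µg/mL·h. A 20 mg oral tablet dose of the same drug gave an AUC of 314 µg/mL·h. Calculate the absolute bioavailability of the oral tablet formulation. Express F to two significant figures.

F = 0.74

F = (AUC_ev / D_ev) / (AUC_iv / D_iv)
  = (314/20) / (424/20)
  = 15.7 / 21.2 = 0.7406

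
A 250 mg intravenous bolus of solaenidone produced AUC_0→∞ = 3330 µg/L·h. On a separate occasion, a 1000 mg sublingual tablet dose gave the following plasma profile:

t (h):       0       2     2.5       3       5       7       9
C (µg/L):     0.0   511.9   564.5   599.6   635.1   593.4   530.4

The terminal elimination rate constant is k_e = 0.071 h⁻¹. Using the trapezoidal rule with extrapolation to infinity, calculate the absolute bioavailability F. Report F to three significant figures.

F = 0.911

Trapezoidal AUC_0→9 (sublingual tablet):
  [0→2]: (0.0+511.9)/2 × 2 = 511.9
  [2→2.5]: (511.9+564.5)/2 × 0.5 = 269.1
  [2.5→3]: (564.5+599.6)/2 × 0.5 = 291.025
  [3→5]: (599.6+635.1)/2 × 2 = 1234.7
  [5→7]: (635.1+593.4)/2 × 2 = 1228.5
  [7→9]: (593.4+530.4)/2 × 2 = 1123.8
  Sum = 4659.025 µg/L·h
Tail: C_last/k_e = 530.4/0.071 = 7470.423
AUC_0→∞ (sublingual tablet) = 4659.025 + 7470.423 = 12129.448 µg/L·h
F = (AUC_ev/D_ev)/(AUC_iv/D_iv) = (12129.448/1000)/(3330/250) = 12.129448/13.32 = 0.9106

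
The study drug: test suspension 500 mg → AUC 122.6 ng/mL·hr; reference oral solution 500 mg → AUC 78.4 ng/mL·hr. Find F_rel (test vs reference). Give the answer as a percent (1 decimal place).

F_rel = 156.4%

F_rel = (AUC_test/D_test) / (AUC_ref/D_ref)
      = (122.6/500) / (78.4/500)
      = 0.2452 / 0.1568 = 1.5638 = 156.38%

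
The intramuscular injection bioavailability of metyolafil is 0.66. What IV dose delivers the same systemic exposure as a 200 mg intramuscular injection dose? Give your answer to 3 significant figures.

D_iv = 132 mg

Systemic exposure from an extravascular dose = F × D_ev, so the equivalent IV dose is F × D_ev.
D_iv = F × D_ev = 0.66 × 200 = 132 mg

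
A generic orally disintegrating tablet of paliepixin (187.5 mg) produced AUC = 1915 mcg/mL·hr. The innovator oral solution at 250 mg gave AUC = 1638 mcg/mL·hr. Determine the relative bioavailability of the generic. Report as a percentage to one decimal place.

F_rel = (AUC_test/D_test) / (AUC_ref/D_ref)
      = (1915/187.5) / (1638/250)
      = 10.2133 / 6.552 = 1.5588 = 155.88%

F_rel = 155.9%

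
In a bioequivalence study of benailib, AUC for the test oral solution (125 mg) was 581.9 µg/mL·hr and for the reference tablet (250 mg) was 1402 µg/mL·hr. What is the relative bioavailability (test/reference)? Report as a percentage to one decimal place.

F_rel = (AUC_test/D_test) / (AUC_ref/D_ref)
      = (581.9/125) / (1402/250)
      = 4.6552 / 5.608 = 0.8301 = 83.01%

F_rel = 83.0%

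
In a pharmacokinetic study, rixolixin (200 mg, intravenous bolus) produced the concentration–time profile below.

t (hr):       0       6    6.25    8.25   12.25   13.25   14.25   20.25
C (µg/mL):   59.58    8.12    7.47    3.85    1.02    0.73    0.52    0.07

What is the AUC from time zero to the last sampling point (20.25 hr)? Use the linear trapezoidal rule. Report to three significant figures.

AUC = 229 µg/mL·hr

Trapezoidal AUC_0→20.25:
  [0→6]: (59.58+8.12)/2 × 6 = 203.1
  [6→6.25]: (8.12+7.47)/2 × 0.25 = 1.94875
  [6.25→8.25]: (7.47+3.85)/2 × 2 = 11.32
  [8.25→12.25]: (3.85+1.02)/2 × 4 = 9.74
  [12.25→13.25]: (1.02+0.73)/2 × 1 = 0.875
  [13.25→14.25]: (0.73+0.52)/2 × 1 = 0.625
  [14.25→20.25]: (0.52+0.07)/2 × 6 = 1.77
  Sum = 229.37875 µg/mL·hr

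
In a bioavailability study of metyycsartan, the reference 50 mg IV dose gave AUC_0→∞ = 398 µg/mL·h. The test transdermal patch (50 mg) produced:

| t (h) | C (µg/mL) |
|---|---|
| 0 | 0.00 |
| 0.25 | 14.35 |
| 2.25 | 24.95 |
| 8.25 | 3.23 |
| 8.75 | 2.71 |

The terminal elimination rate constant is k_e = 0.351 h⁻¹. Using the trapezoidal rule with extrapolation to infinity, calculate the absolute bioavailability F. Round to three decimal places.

F = 0.339

Trapezoidal AUC_0→8.75 (transdermal patch):
  [0→0.25]: (0.00+14.35)/2 × 0.25 = 1.79375
  [0.25→2.25]: (14.35+24.95)/2 × 2 = 39.3
  [2.25→8.25]: (24.95+3.23)/2 × 6 = 84.54
  [8.25→8.75]: (3.23+2.71)/2 × 0.5 = 1.485
  Sum = 127.11875 µg/mL·h
Tail: C_last/k_e = 2.71/0.351 = 7.721
AUC_0→∞ (transdermal patch) = 127.11875 + 7.721 = 134.83975 µg/mL·h
F = (AUC_ev/D_ev)/(AUC_iv/D_iv) = (134.83975/50)/(398/50) = 2.696795/7.96 = 0.3388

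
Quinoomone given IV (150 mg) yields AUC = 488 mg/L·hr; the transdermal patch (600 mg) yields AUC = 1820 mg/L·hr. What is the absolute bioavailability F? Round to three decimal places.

F = 0.932

F = (AUC_ev / D_ev) / (AUC_iv / D_iv)
  = (1820/600) / (488/150)
  = 3.03333 / 3.25333 = 0.9324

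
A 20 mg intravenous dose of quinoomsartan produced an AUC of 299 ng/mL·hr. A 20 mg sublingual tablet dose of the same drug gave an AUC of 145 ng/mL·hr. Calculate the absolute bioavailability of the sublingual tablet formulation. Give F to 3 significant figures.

F = 0.485

F = (AUC_ev / D_ev) / (AUC_iv / D_iv)
  = (145/20) / (299/20)
  = 7.25 / 14.95 = 0.4849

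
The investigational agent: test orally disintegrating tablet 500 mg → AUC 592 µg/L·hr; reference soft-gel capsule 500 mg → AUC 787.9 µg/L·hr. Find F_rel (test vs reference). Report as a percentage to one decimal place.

F_rel = 75.1%

F_rel = (AUC_test/D_test) / (AUC_ref/D_ref)
      = (592/500) / (787.9/500)
      = 1.184 / 1.5758 = 0.7514 = 75.14%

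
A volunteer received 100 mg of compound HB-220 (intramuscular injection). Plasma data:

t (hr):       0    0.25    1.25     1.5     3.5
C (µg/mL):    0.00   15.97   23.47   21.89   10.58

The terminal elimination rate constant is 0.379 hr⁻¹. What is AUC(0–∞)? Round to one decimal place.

AUC = 87.8 µg/mL·hr

Trapezoidal AUC_0→3.5:
  [0→0.25]: (0.00+15.97)/2 × 0.25 = 1.99625
  [0.25→1.25]: (15.97+23.47)/2 × 1 = 19.72
  [1.25→1.5]: (23.47+21.89)/2 × 0.25 = 5.67
  [1.5→3.5]: (21.89+10.58)/2 × 2 = 32.47
  Sum = 59.85625 µg/mL·hr
Extrapolated tail: C_last / k_e = 10.58 / 0.379 = 27.916
AUC_0→∞ = 59.85625 + 27.916 = 87.77225 µg/mL·hr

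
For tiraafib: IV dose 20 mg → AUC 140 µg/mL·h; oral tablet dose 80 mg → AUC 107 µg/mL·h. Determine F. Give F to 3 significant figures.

F = (AUC_ev / D_ev) / (AUC_iv / D_iv)
  = (107/80) / (140/20)
  = 1.3375 / 7 = 0.1911

F = 0.191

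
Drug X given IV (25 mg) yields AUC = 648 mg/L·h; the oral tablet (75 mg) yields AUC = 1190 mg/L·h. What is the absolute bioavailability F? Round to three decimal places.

F = (AUC_ev / D_ev) / (AUC_iv / D_iv)
  = (1190/75) / (648/25)
  = 15.8667 / 25.92 = 0.6121

F = 0.612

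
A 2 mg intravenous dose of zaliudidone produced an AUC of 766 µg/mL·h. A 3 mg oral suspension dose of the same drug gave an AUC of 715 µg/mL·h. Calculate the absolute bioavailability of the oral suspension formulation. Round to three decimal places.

F = 0.622

F = (AUC_ev / D_ev) / (AUC_iv / D_iv)
  = (715/3) / (766/2)
  = 238.333 / 383 = 0.6223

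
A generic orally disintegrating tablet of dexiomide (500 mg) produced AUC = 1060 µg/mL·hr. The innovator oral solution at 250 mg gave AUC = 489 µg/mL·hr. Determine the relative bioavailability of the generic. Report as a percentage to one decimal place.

F_rel = (AUC_test/D_test) / (AUC_ref/D_ref)
      = (1060/500) / (489/250)
      = 2.12 / 1.956 = 1.0838 = 108.38%

F_rel = 108.4%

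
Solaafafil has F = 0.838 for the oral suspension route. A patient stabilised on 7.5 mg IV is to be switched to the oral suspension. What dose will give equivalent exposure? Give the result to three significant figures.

D_oral = 8.95 mg

For equal systemic exposure: F × D_ev = D_iv
D_ev = D_iv / F = 7.5 / 0.838 = 8.94988 mg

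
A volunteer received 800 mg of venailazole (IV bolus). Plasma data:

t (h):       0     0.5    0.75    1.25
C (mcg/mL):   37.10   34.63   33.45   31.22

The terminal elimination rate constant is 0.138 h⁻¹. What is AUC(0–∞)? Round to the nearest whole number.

AUC = 269 mcg/mL·h

Trapezoidal AUC_0→1.25:
  [0→0.5]: (37.10+34.63)/2 × 0.5 = 17.9325
  [0.5→0.75]: (34.63+33.45)/2 × 0.25 = 8.51
  [0.75→1.25]: (33.45+31.22)/2 × 0.5 = 16.1675
  Sum = 42.61 mcg/mL·h
Extrapolated tail: C_last / k_e = 31.22 / 0.138 = 226.232
AUC_0→∞ = 42.61 + 226.232 = 268.842 mcg/mL·h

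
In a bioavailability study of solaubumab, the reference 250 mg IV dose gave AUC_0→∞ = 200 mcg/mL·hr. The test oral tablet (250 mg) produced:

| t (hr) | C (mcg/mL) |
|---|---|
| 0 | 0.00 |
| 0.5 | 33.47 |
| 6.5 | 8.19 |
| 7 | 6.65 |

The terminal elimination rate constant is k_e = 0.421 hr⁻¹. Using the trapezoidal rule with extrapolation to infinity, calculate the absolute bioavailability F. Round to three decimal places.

F = 0.764

Trapezoidal AUC_0→7 (oral tablet):
  [0→0.5]: (0.00+33.47)/2 × 0.5 = 8.3675
  [0.5→6.5]: (33.47+8.19)/2 × 6 = 124.98
  [6.5→7]: (8.19+6.65)/2 × 0.5 = 3.71
  Sum = 137.0575 mcg/mL·hr
Tail: C_last/k_e = 6.65/0.421 = 15.796
AUC_0→∞ (oral tablet) = 137.0575 + 15.796 = 152.8535 mcg/mL·hr
F = (AUC_ev/D_ev)/(AUC_iv/D_iv) = (152.8535/250)/(200/250) = 0.611414/0.8 = 0.7643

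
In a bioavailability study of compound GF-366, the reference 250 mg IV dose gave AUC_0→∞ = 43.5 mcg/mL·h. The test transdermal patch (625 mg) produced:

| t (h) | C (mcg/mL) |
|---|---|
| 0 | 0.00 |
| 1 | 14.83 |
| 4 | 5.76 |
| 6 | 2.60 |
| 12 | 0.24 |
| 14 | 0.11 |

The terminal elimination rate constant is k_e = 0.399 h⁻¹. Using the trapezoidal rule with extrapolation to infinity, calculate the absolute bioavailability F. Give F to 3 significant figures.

Trapezoidal AUC_0→14 (transdermal patch):
  [0→1]: (0.00+14.83)/2 × 1 = 7.415
  [1→4]: (14.83+5.76)/2 × 3 = 30.885
  [4→6]: (5.76+2.60)/2 × 2 = 8.36
  [6→12]: (2.60+0.24)/2 × 6 = 8.52
  [12→14]: (0.24+0.11)/2 × 2 = 0.35
  Sum = 55.53 mcg/mL·h
Tail: C_last/k_e = 0.11/0.399 = 0.276
AUC_0→∞ (transdermal patch) = 55.53 + 0.276 = 55.806 mcg/mL·h
F = (AUC_ev/D_ev)/(AUC_iv/D_iv) = (55.806/625)/(43.5/250) = 0.0892896/0.174 = 0.5132

F = 0.513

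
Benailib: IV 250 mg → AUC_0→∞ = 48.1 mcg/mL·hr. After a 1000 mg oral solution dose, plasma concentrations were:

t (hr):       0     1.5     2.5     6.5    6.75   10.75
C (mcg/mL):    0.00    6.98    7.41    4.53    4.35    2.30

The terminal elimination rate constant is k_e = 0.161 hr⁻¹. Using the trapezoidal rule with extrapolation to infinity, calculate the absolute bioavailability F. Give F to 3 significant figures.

F = 0.338

Trapezoidal AUC_0→10.75 (oral solution):
  [0→1.5]: (0.00+6.98)/2 × 1.5 = 5.235
  [1.5→2.5]: (6.98+7.41)/2 × 1 = 7.195
  [2.5→6.5]: (7.41+4.53)/2 × 4 = 23.88
  [6.5→6.75]: (4.53+4.35)/2 × 0.25 = 1.11
  [6.75→10.75]: (4.35+2.30)/2 × 4 = 13.3
  Sum = 50.72 mcg/mL·hr
Tail: C_last/k_e = 2.30/0.161 = 14.286
AUC_0→∞ (oral solution) = 50.72 + 14.286 = 65.006 mcg/mL·hr
F = (AUC_ev/D_ev)/(AUC_iv/D_iv) = (65.006/1000)/(48.1/250) = 0.065006/0.1924 = 0.3379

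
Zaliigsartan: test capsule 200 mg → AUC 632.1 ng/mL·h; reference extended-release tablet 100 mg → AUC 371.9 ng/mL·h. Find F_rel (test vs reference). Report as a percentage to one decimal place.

F_rel = 85.0%

F_rel = (AUC_test/D_test) / (AUC_ref/D_ref)
      = (632.1/200) / (371.9/100)
      = 3.1605 / 3.719 = 0.8498 = 84.98%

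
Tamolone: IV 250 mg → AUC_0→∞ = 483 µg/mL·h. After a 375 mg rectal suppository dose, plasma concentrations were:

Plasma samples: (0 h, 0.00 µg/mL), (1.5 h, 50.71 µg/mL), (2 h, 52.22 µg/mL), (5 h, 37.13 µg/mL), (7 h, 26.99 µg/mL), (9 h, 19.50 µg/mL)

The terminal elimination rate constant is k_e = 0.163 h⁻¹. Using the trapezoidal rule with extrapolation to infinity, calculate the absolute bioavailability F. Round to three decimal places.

Trapezoidal AUC_0→9 (rectal suppository):
  [0→1.5]: (0.00+50.71)/2 × 1.5 = 38.0325
  [1.5→2]: (50.71+52.22)/2 × 0.5 = 25.7325
  [2→5]: (52.22+37.13)/2 × 3 = 134.025
  [5→7]: (37.13+26.99)/2 × 2 = 64.12
  [7→9]: (26.99+19.50)/2 × 2 = 46.49
  Sum = 308.4 µg/mL·h
Tail: C_last/k_e = 19.50/0.163 = 119.632
AUC_0→∞ (rectal suppository) = 308.4 + 119.632 = 428.032 µg/mL·h
F = (AUC_ev/D_ev)/(AUC_iv/D_iv) = (428.032/375)/(483/250) = 1.14142/1.932 = 0.5908

F = 0.591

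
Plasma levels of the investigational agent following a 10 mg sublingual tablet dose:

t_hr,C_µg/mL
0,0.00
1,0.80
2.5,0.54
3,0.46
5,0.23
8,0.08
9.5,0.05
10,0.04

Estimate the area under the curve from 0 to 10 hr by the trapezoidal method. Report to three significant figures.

Trapezoidal AUC_0→10:
  [0→1]: (0.00+0.80)/2 × 1 = 0.4
  [1→2.5]: (0.80+0.54)/2 × 1.5 = 1.005
  [2.5→3]: (0.54+0.46)/2 × 0.5 = 0.25
  [3→5]: (0.46+0.23)/2 × 2 = 0.69
  [5→8]: (0.23+0.08)/2 × 3 = 0.465
  [8→9.5]: (0.08+0.05)/2 × 1.5 = 0.0975
  [9.5→10]: (0.05+0.04)/2 × 0.5 = 0.0225
  Sum = 2.93 µg/mL·hr

AUC = 2.93 µg/mL·hr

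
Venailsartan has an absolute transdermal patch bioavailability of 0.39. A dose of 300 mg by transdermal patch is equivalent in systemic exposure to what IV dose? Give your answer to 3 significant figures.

D_iv = 117 mg

Systemic exposure from an extravascular dose = F × D_ev, so the equivalent IV dose is F × D_ev.
D_iv = F × D_ev = 0.39 × 300 = 117 mg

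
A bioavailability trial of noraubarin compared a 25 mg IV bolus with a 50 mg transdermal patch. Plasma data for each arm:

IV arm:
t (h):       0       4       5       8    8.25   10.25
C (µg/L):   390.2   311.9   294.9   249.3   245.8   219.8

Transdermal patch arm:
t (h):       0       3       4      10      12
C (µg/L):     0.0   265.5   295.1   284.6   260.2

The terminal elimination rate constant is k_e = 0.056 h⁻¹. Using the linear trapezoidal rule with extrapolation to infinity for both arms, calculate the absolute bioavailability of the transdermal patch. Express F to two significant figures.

F = 0.55

Trapezoidal AUC_0→10.25 (IV):
  [0→4]: (390.2+311.9)/2 × 4 = 1404.2
  [4→5]: (311.9+294.9)/2 × 1 = 303.4
  [5→8]: (294.9+249.3)/2 × 3 = 816.3
  [8→8.25]: (249.3+245.8)/2 × 0.25 = 61.8875
  [8.25→10.25]: (245.8+219.8)/2 × 2 = 465.6
  Sum = 3051.3875 µg/L·h
IV tail: 219.8/0.056 = 3925.000; AUC_iv,0→∞ = 3051.3875 + 3925.000 = 6976.3875 µg/L·h
Trapezoidal AUC_0→12 (transdermal patch):
  [0→3]: (0.0+265.5)/2 × 3 = 398.25
  [3→4]: (265.5+295.1)/2 × 1 = 280.3
  [4→10]: (295.1+284.6)/2 × 6 = 1739.1
  [10→12]: (284.6+260.2)/2 × 2 = 544.8
  Sum = 2962.45 µg/L·h
transdermal patch tail: 260.2/0.056 = 4646.429; AUC_ev,0→∞ = 2962.45 + 4646.429 = 7608.879 µg/L·h
F = (AUC_ev/D_ev)/(AUC_iv/D_iv) = (7608.879/50)/(6976.3875/25) = 152.17758/279.0555 = 0.5453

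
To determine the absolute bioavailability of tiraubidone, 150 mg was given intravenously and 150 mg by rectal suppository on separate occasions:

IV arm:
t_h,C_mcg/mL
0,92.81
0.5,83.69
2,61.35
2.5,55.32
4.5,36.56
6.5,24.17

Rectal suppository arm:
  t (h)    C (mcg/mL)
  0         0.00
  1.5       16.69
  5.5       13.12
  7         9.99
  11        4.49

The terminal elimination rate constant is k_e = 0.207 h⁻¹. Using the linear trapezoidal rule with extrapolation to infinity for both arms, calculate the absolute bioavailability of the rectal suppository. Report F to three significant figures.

F = 0.310

Trapezoidal AUC_0→6.5 (IV):
  [0→0.5]: (92.81+83.69)/2 × 0.5 = 44.125
  [0.5→2]: (83.69+61.35)/2 × 1.5 = 108.78
  [2→2.5]: (61.35+55.32)/2 × 0.5 = 29.1675
  [2.5→4.5]: (55.32+36.56)/2 × 2 = 91.88
  [4.5→6.5]: (36.56+24.17)/2 × 2 = 60.73
  Sum = 334.6825 mcg/mL·h
IV tail: 24.17/0.207 = 116.763; AUC_iv,0→∞ = 334.6825 + 116.763 = 451.4455 mcg/mL·h
Trapezoidal AUC_0→11 (rectal suppository):
  [0→1.5]: (0.00+16.69)/2 × 1.5 = 12.5175
  [1.5→5.5]: (16.69+13.12)/2 × 4 = 59.62
  [5.5→7]: (13.12+9.99)/2 × 1.5 = 17.3325
  [7→11]: (9.99+4.49)/2 × 4 = 28.96
  Sum = 118.43 mcg/mL·h
rectal suppository tail: 4.49/0.207 = 21.691; AUC_ev,0→∞ = 118.43 + 21.691 = 140.121 mcg/mL·h
F = (AUC_ev/D_ev)/(AUC_iv/D_iv) = (140.121/150)/(451.4455/150) = 0.93414/3.00964 = 0.3104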